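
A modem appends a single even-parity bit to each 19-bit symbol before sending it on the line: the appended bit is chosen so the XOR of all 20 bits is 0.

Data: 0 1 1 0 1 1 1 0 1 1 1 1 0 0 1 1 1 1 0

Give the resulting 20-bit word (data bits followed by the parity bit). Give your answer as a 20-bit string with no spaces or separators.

01101110111100111101

XOR of the 19 data bits: 0⊕1⊕1⊕0⊕1⊕1⊕1⊕0⊕1⊕1⊕1⊕1⊕0⊕0⊕1⊕1⊕1⊕1⊕0 = 1
Parity bit = 1 (so all 20 bits XOR to 0).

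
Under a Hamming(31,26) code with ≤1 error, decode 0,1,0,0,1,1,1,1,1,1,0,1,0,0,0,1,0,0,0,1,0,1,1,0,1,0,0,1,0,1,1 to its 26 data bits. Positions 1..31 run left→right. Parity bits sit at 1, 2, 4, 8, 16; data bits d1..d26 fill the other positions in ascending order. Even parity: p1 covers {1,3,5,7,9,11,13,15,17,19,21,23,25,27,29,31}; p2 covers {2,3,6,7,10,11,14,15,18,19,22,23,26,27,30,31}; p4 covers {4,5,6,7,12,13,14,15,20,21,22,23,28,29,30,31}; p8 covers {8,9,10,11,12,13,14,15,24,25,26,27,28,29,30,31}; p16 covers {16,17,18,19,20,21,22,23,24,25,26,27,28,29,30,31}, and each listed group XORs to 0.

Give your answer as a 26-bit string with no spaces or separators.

s1 (pos 1,3,5,7,9,11,13,15,17,19,21,23,25,27,29,31): 0⊕0⊕1⊕1⊕1⊕0⊕0⊕0⊕0⊕0⊕0⊕1⊕1⊕0⊕0⊕1 = 0
s2 (pos 2,3,6,7,10,11,14,15,18,19,22,23,26,27,30,31): 1⊕0⊕1⊕1⊕1⊕0⊕0⊕0⊕0⊕0⊕1⊕1⊕0⊕0⊕1⊕1 = 0
s4 (pos 4,5,6,7,12,13,14,15,20,21,22,23,28,29,30,31): 0⊕1⊕1⊕1⊕1⊕0⊕0⊕0⊕1⊕0⊕1⊕1⊕1⊕0⊕1⊕1 = 0
s8 (pos 8,9,10,11,12,13,14,15,24,25,26,27,28,29,30,31): 1⊕1⊕1⊕0⊕1⊕0⊕0⊕0⊕0⊕1⊕0⊕0⊕1⊕0⊕1⊕1 = 0
s16 (pos 16,17,18,19,20,21,22,23,24,25,26,27,28,29,30,31): 1⊕0⊕0⊕0⊕1⊕0⊕1⊕1⊕0⊕1⊕0⊕0⊕1⊕0⊕1⊕1 = 0
Syndrome s16…s1 = 00000 → no error.
Read data bits from positions 3,5,6,7,9,10,11,12,13,14,15,17,18,19,20,21,22,23,24,25,26,27,28,29,30,31: 01111101000000101101001011

01111101000000101101001011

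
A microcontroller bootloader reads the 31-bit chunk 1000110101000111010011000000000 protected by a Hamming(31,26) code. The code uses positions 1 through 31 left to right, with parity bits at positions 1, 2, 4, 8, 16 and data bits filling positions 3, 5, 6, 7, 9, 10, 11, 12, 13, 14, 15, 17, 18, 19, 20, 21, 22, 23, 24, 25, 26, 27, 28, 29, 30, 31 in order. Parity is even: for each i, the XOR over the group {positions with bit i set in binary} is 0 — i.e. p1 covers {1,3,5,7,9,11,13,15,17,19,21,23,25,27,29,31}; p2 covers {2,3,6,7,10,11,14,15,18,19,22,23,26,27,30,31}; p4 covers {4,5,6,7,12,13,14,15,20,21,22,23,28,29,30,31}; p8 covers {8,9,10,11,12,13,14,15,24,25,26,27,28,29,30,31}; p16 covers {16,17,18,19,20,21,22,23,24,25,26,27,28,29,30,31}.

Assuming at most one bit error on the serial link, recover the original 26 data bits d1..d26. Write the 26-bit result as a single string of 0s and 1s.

01100100011010011000000000

s1 (pos 1,3,5,7,9,11,13,15,17,19,21,23,25,27,29,31): 1⊕0⊕1⊕0⊕0⊕0⊕0⊕1⊕0⊕0⊕1⊕0⊕0⊕0⊕0⊕0 = 0
s2 (pos 2,3,6,7,10,11,14,15,18,19,22,23,26,27,30,31): 0⊕0⊕1⊕0⊕1⊕0⊕1⊕1⊕1⊕0⊕1⊕0⊕0⊕0⊕0⊕0 = 0
s4 (pos 4,5,6,7,12,13,14,15,20,21,22,23,28,29,30,31): 0⊕1⊕1⊕0⊕0⊕0⊕1⊕1⊕0⊕1⊕1⊕0⊕0⊕0⊕0⊕0 = 0
s8 (pos 8,9,10,11,12,13,14,15,24,25,26,27,28,29,30,31): 1⊕0⊕1⊕0⊕0⊕0⊕1⊕1⊕0⊕0⊕0⊕0⊕0⊕0⊕0⊕0 = 0
s16 (pos 16,17,18,19,20,21,22,23,24,25,26,27,28,29,30,31): 1⊕0⊕1⊕0⊕0⊕1⊕1⊕0⊕0⊕0⊕0⊕0⊕0⊕0⊕0⊕0 = 0
Syndrome s16…s1 = 00000 → no error.
Read data bits from positions 3,5,6,7,9,10,11,12,13,14,15,17,18,19,20,21,22,23,24,25,26,27,28,29,30,31: 01100100011010011000000000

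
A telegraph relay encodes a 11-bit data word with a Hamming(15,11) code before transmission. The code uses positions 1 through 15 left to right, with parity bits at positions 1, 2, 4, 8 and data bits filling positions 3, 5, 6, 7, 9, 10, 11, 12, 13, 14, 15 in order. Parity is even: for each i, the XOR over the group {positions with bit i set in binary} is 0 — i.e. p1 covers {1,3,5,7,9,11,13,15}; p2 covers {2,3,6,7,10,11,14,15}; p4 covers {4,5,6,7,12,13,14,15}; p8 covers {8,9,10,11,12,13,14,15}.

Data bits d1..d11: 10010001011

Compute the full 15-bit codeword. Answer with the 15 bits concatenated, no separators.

Place data at non-parity positions: p1 p2 1 p4 0 0 1 p8 0 0 0 1 0 1 1
p1 (pos 1,3,5,7,9,11,13,15): XOR of data positions = 1⊕0⊕1⊕0⊕0⊕0⊕1 = 1
p2 (pos 2,3,6,7,10,11,14,15): XOR of data positions = 1⊕0⊕1⊕0⊕0⊕1⊕1 = 0
p4 (pos 4,5,6,7,12,13,14,15): XOR of data positions = 0⊕0⊕1⊕1⊕0⊕1⊕1 = 0
p8 (pos 8,9,10,11,12,13,14,15): XOR of data positions = 0⊕0⊕0⊕1⊕0⊕1⊕1 = 1
Codeword: 101000110001011

101000110001011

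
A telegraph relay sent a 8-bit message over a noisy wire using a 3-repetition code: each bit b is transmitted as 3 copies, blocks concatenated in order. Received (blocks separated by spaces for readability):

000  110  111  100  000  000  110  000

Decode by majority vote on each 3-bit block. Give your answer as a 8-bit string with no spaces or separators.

01100010

Block 1 (000): 0 ones → 0
Block 2 (110): 2 ones → 1
Block 3 (111): 3 ones → 1
Block 4 (100): 1 one → 0
Block 5 (000): 0 ones → 0
Block 6 (000): 0 ones → 0
Block 7 (110): 2 ones → 1
Block 8 (000): 0 ones → 0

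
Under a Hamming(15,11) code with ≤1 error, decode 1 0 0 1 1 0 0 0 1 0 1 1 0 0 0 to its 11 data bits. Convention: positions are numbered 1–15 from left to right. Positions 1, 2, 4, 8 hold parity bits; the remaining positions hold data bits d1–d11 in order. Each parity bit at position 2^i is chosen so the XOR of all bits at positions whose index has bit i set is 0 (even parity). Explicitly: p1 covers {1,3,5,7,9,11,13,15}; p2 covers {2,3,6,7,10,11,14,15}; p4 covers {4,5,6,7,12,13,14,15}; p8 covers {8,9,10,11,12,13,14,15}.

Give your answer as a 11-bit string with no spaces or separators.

01001011010

s1 (pos 1,3,5,7,9,11,13,15): 1⊕0⊕1⊕0⊕1⊕1⊕0⊕0 = 0
s2 (pos 2,3,6,7,10,11,14,15): 0⊕0⊕0⊕0⊕0⊕1⊕0⊕0 = 1
s4 (pos 4,5,6,7,12,13,14,15): 1⊕1⊕0⊕0⊕1⊕0⊕0⊕0 = 1
s8 (pos 8,9,10,11,12,13,14,15): 0⊕1⊕0⊕1⊕1⊕0⊕0⊕0 = 1
Syndrome s8…s1 = 1110 → error at position 14.
Flip position 14: 100110001011000 → 100110001011010
Read data bits from positions 3,5,6,7,9,10,11,12,13,14,15: 01001011010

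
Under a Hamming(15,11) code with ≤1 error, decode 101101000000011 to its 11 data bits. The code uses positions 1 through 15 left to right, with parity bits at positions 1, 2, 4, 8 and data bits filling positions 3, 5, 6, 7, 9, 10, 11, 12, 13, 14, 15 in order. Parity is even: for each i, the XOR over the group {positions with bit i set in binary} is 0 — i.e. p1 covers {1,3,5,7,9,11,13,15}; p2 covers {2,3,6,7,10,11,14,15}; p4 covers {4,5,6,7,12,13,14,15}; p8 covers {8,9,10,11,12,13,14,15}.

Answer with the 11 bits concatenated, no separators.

10100000011

s1 (pos 1,3,5,7,9,11,13,15): 1⊕1⊕0⊕0⊕0⊕0⊕0⊕1 = 1
s2 (pos 2,3,6,7,10,11,14,15): 0⊕1⊕1⊕0⊕0⊕0⊕1⊕1 = 0
s4 (pos 4,5,6,7,12,13,14,15): 1⊕0⊕1⊕0⊕0⊕0⊕1⊕1 = 0
s8 (pos 8,9,10,11,12,13,14,15): 0⊕0⊕0⊕0⊕0⊕0⊕1⊕1 = 0
Syndrome s8…s1 = 0001 → error at position 1.
Flip position 1: 101101000000011 → 001101000000011
Read data bits from positions 3,5,6,7,9,10,11,12,13,14,15: 10100000011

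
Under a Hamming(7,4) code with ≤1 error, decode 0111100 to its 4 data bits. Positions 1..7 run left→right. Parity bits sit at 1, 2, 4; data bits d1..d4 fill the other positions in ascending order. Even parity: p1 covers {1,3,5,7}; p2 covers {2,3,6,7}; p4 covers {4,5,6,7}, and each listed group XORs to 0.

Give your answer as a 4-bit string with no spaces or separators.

s1 (pos 1,3,5,7): 0⊕1⊕1⊕0 = 0
s2 (pos 2,3,6,7): 1⊕1⊕0⊕0 = 0
s4 (pos 4,5,6,7): 1⊕1⊕0⊕0 = 0
Syndrome s4…s1 = 000 → no error.
Read data bits from positions 3,5,6,7: 1100

1100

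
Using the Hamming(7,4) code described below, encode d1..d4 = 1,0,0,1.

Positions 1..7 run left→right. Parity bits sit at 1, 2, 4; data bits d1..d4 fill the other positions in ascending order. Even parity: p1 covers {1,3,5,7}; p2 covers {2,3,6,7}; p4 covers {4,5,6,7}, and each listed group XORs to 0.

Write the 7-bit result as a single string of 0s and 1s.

0011001

Place data at non-parity positions: p1 p2 1 p4 0 0 1
p1 (pos 1,3,5,7): XOR of data positions = 1⊕0⊕1 = 0
p2 (pos 2,3,6,7): XOR of data positions = 1⊕0⊕1 = 0
p4 (pos 4,5,6,7): XOR of data positions = 0⊕0⊕1 = 1
Codeword: 0011001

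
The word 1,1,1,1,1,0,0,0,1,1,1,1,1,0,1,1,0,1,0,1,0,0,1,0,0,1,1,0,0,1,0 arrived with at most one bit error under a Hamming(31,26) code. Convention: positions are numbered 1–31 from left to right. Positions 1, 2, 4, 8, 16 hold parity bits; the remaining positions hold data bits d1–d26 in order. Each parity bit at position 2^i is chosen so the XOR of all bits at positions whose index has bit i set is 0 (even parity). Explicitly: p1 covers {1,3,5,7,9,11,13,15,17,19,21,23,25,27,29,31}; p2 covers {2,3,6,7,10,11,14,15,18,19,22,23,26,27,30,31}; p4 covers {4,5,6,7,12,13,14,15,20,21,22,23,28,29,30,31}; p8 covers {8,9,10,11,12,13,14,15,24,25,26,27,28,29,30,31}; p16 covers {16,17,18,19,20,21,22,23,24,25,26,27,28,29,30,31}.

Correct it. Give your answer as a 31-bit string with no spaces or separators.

s1 (pos 1,3,5,7,9,11,13,15,17,19,21,23,25,27,29,31): 1⊕1⊕1⊕0⊕1⊕1⊕1⊕1⊕0⊕0⊕0⊕1⊕0⊕1⊕0⊕0 = 1
s2 (pos 2,3,6,7,10,11,14,15,18,19,22,23,26,27,30,31): 1⊕1⊕0⊕0⊕1⊕1⊕0⊕1⊕1⊕0⊕0⊕1⊕1⊕1⊕1⊕0 = 0
s4 (pos 4,5,6,7,12,13,14,15,20,21,22,23,28,29,30,31): 1⊕1⊕0⊕0⊕1⊕1⊕0⊕1⊕1⊕0⊕0⊕1⊕0⊕0⊕1⊕0 = 0
s8 (pos 8,9,10,11,12,13,14,15,24,25,26,27,28,29,30,31): 0⊕1⊕1⊕1⊕1⊕1⊕0⊕1⊕0⊕0⊕1⊕1⊕0⊕0⊕1⊕0 = 1
s16 (pos 16,17,18,19,20,21,22,23,24,25,26,27,28,29,30,31): 1⊕0⊕1⊕0⊕1⊕0⊕0⊕1⊕0⊕0⊕1⊕1⊕0⊕0⊕1⊕0 = 1
Syndrome s16…s1 = 11001 → error at position 25.
Flip position 25: 1111100011111011010100100110010 → 1111100011111011010100101110010

1111100011111011010100101110010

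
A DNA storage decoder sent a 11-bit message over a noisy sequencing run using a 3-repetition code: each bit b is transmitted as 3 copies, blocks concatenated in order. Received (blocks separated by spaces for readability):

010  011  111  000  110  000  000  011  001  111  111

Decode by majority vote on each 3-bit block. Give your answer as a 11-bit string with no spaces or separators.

01101001011

Block 1 (010): 1 one → 0
Block 2 (011): 2 ones → 1
Block 3 (111): 3 ones → 1
Block 4 (000): 0 ones → 0
Block 5 (110): 2 ones → 1
Block 6 (000): 0 ones → 0
Block 7 (000): 0 ones → 0
Block 8 (011): 2 ones → 1
Block 9 (001): 1 one → 0
Block 10 (111): 3 ones → 1
Block 11 (111): 3 ones → 1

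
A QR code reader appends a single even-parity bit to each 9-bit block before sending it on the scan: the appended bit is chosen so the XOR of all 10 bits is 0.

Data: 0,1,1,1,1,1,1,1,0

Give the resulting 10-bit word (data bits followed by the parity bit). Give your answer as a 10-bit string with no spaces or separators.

XOR of the 9 data bits: 0⊕1⊕1⊕1⊕1⊕1⊕1⊕1⊕0 = 1
Parity bit = 1 (so all 10 bits XOR to 0).

0111111101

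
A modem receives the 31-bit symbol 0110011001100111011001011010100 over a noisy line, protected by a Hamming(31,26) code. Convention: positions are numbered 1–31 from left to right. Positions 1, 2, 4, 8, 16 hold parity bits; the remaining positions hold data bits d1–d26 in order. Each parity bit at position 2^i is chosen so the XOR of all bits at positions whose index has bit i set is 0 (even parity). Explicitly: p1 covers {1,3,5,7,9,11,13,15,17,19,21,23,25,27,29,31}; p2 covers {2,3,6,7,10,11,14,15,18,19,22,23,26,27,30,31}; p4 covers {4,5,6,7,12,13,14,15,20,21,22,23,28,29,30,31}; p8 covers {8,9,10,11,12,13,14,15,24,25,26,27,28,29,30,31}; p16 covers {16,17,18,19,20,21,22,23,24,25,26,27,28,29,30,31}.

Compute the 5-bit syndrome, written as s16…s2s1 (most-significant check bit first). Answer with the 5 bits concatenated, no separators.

00000

s1 (pos 1,3,5,7,9,11,13,15,17,19,21,23,25,27,29,31): 0⊕1⊕0⊕1⊕0⊕1⊕0⊕1⊕0⊕1⊕0⊕0⊕1⊕1⊕1⊕0 = 0
s2 (pos 2,3,6,7,10,11,14,15,18,19,22,23,26,27,30,31): 1⊕1⊕1⊕1⊕1⊕1⊕1⊕1⊕1⊕1⊕1⊕0⊕0⊕1⊕0⊕0 = 0
s4 (pos 4,5,6,7,12,13,14,15,20,21,22,23,28,29,30,31): 0⊕0⊕1⊕1⊕0⊕0⊕1⊕1⊕0⊕0⊕1⊕0⊕0⊕1⊕0⊕0 = 0
s8 (pos 8,9,10,11,12,13,14,15,24,25,26,27,28,29,30,31): 0⊕0⊕1⊕1⊕0⊕0⊕1⊕1⊕1⊕1⊕0⊕1⊕0⊕1⊕0⊕0 = 0
s16 (pos 16,17,18,19,20,21,22,23,24,25,26,27,28,29,30,31): 1⊕0⊕1⊕1⊕0⊕0⊕1⊕0⊕1⊕1⊕0⊕1⊕0⊕1⊕0⊕0 = 0
Syndrome s16…s1 = 00000 → no error.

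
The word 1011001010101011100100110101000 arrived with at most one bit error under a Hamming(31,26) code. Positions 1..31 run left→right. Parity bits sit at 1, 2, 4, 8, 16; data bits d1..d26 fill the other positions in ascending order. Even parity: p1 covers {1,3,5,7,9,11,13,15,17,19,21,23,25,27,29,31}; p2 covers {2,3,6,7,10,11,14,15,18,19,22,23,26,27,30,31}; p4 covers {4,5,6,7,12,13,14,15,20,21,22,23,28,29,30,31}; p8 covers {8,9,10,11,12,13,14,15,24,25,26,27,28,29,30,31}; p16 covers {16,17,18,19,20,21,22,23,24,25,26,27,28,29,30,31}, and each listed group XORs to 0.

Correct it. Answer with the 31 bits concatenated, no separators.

s1 (pos 1,3,5,7,9,11,13,15,17,19,21,23,25,27,29,31): 1⊕1⊕0⊕1⊕1⊕1⊕1⊕1⊕1⊕0⊕0⊕1⊕0⊕0⊕0⊕0 = 1
s2 (pos 2,3,6,7,10,11,14,15,18,19,22,23,26,27,30,31): 0⊕1⊕0⊕1⊕0⊕1⊕0⊕1⊕0⊕0⊕0⊕1⊕1⊕0⊕0⊕0 = 0
s4 (pos 4,5,6,7,12,13,14,15,20,21,22,23,28,29,30,31): 1⊕0⊕0⊕1⊕0⊕1⊕0⊕1⊕1⊕0⊕0⊕1⊕1⊕0⊕0⊕0 = 1
s8 (pos 8,9,10,11,12,13,14,15,24,25,26,27,28,29,30,31): 0⊕1⊕0⊕1⊕0⊕1⊕0⊕1⊕1⊕0⊕1⊕0⊕1⊕0⊕0⊕0 = 1
s16 (pos 16,17,18,19,20,21,22,23,24,25,26,27,28,29,30,31): 1⊕1⊕0⊕0⊕1⊕0⊕0⊕1⊕1⊕0⊕1⊕0⊕1⊕0⊕0⊕0 = 1
Syndrome s16…s1 = 11101 → error at position 29.
Flip position 29: 1011001010101011100100110101000 → 1011001010101011100100110101100

1011001010101011100100110101100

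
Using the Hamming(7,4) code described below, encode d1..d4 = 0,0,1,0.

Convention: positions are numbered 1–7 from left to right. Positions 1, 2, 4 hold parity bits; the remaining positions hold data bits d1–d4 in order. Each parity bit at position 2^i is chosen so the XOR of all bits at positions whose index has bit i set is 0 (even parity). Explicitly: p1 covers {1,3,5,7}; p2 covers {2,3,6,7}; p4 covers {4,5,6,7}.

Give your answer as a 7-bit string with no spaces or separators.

0101010

Place data at non-parity positions: p1 p2 0 p4 0 1 0
p1 (pos 1,3,5,7): XOR of data positions = 0⊕0⊕0 = 0
p2 (pos 2,3,6,7): XOR of data positions = 0⊕1⊕0 = 1
p4 (pos 4,5,6,7): XOR of data positions = 0⊕1⊕0 = 1
Codeword: 0101010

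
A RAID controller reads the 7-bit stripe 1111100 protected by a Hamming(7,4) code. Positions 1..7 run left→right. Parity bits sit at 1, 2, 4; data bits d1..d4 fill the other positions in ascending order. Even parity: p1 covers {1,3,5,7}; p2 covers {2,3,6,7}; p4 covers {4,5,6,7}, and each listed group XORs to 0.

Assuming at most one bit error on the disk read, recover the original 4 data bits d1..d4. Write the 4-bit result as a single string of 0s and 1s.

1100

s1 (pos 1,3,5,7): 1⊕1⊕1⊕0 = 1
s2 (pos 2,3,6,7): 1⊕1⊕0⊕0 = 0
s4 (pos 4,5,6,7): 1⊕1⊕0⊕0 = 0
Syndrome s4…s1 = 001 → error at position 1.
Flip position 1: 1111100 → 0111100
Read data bits from positions 3,5,6,7: 1100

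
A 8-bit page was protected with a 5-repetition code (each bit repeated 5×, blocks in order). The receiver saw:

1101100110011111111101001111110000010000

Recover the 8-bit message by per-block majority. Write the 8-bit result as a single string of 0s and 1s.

10110100

Block 1 (11011): 4 ones → 1
Block 2 (00110): 2 ones → 0
Block 3 (01111): 4 ones → 1
Block 4 (11111): 5 ones → 1
Block 5 (01001): 2 ones → 0
Block 6 (11111): 5 ones → 1
Block 7 (00000): 0 ones → 0
Block 8 (10000): 1 one → 0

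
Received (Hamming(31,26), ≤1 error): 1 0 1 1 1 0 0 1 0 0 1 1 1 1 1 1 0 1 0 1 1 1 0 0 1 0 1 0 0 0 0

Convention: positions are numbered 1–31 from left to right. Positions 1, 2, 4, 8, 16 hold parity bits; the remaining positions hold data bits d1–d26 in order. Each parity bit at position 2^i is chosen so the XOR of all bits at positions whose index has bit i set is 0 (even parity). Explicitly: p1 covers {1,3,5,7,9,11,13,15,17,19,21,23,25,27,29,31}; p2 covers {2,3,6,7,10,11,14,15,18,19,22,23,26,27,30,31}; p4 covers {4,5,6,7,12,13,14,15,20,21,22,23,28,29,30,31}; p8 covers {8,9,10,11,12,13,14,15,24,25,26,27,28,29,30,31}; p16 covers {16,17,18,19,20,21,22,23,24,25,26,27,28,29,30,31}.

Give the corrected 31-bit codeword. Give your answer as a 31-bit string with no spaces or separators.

1011100100111111010111101010000

s1 (pos 1,3,5,7,9,11,13,15,17,19,21,23,25,27,29,31): 1⊕1⊕1⊕0⊕0⊕1⊕1⊕1⊕0⊕0⊕1⊕0⊕1⊕1⊕0⊕0 = 1
s2 (pos 2,3,6,7,10,11,14,15,18,19,22,23,26,27,30,31): 0⊕1⊕0⊕0⊕0⊕1⊕1⊕1⊕1⊕0⊕1⊕0⊕0⊕1⊕0⊕0 = 1
s4 (pos 4,5,6,7,12,13,14,15,20,21,22,23,28,29,30,31): 1⊕1⊕0⊕0⊕1⊕1⊕1⊕1⊕1⊕1⊕1⊕0⊕0⊕0⊕0⊕0 = 1
s8 (pos 8,9,10,11,12,13,14,15,24,25,26,27,28,29,30,31): 1⊕0⊕0⊕1⊕1⊕1⊕1⊕1⊕0⊕1⊕0⊕1⊕0⊕0⊕0⊕0 = 0
s16 (pos 16,17,18,19,20,21,22,23,24,25,26,27,28,29,30,31): 1⊕0⊕1⊕0⊕1⊕1⊕1⊕0⊕0⊕1⊕0⊕1⊕0⊕0⊕0⊕0 = 1
Syndrome s16…s1 = 10111 → error at position 23.
Flip position 23: 1011100100111111010111001010000 → 1011100100111111010111101010000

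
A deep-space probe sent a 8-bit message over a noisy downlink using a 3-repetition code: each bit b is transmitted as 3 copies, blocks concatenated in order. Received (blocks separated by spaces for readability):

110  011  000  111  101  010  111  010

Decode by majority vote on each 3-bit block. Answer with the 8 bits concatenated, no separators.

11011010

Block 1 (110): 2 ones → 1
Block 2 (011): 2 ones → 1
Block 3 (000): 0 ones → 0
Block 4 (111): 3 ones → 1
Block 5 (101): 2 ones → 1
Block 6 (010): 1 one → 0
Block 7 (111): 3 ones → 1
Block 8 (010): 1 one → 0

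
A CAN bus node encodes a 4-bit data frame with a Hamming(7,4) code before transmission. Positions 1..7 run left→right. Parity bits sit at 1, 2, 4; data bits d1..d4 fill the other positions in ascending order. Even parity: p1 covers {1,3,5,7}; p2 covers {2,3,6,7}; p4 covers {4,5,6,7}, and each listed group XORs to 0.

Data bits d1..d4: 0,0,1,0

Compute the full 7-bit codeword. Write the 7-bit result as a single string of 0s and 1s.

0101010

Place data at non-parity positions: p1 p2 0 p4 0 1 0
p1 (pos 1,3,5,7): XOR of data positions = 0⊕0⊕0 = 0
p2 (pos 2,3,6,7): XOR of data positions = 0⊕1⊕0 = 1
p4 (pos 4,5,6,7): XOR of data positions = 0⊕1⊕0 = 1
Codeword: 0101010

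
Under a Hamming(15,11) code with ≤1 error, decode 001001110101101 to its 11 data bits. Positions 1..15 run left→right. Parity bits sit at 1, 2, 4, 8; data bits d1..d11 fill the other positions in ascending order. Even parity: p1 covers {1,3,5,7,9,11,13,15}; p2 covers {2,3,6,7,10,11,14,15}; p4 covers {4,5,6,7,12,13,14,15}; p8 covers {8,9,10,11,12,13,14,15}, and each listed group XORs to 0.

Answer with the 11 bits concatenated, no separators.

s1 (pos 1,3,5,7,9,11,13,15): 0⊕1⊕0⊕1⊕0⊕0⊕1⊕1 = 0
s2 (pos 2,3,6,7,10,11,14,15): 0⊕1⊕1⊕1⊕1⊕0⊕0⊕1 = 1
s4 (pos 4,5,6,7,12,13,14,15): 0⊕0⊕1⊕1⊕1⊕1⊕0⊕1 = 1
s8 (pos 8,9,10,11,12,13,14,15): 1⊕0⊕1⊕0⊕1⊕1⊕0⊕1 = 1
Syndrome s8…s1 = 1110 → error at position 14.
Flip position 14: 001001110101101 → 001001110101111
Read data bits from positions 3,5,6,7,9,10,11,12,13,14,15: 10110101111

10110101111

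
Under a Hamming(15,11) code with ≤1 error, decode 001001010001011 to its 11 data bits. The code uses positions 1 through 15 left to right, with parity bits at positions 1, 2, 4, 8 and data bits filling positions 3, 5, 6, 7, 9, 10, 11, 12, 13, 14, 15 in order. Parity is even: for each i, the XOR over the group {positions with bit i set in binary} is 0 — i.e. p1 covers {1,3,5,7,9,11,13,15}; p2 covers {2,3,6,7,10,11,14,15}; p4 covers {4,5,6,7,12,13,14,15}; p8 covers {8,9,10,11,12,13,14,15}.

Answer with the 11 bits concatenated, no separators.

s1 (pos 1,3,5,7,9,11,13,15): 0⊕1⊕0⊕0⊕0⊕0⊕0⊕1 = 0
s2 (pos 2,3,6,7,10,11,14,15): 0⊕1⊕1⊕0⊕0⊕0⊕1⊕1 = 0
s4 (pos 4,5,6,7,12,13,14,15): 0⊕0⊕1⊕0⊕1⊕0⊕1⊕1 = 0
s8 (pos 8,9,10,11,12,13,14,15): 1⊕0⊕0⊕0⊕1⊕0⊕1⊕1 = 0
Syndrome s8…s1 = 0000 → no error.
Read data bits from positions 3,5,6,7,9,10,11,12,13,14,15: 10100001011

10100001011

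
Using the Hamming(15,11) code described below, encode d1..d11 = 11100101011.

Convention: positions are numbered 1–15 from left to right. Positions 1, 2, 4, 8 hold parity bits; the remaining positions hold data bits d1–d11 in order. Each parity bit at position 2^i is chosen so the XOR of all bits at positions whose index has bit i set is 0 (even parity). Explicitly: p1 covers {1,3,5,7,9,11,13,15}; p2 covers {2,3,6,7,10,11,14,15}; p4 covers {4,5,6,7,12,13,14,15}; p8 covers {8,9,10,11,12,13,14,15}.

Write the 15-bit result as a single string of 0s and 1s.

111111000101011

Place data at non-parity positions: p1 p2 1 p4 1 1 0 p8 0 1 0 1 0 1 1
p1 (pos 1,3,5,7,9,11,13,15): XOR of data positions = 1⊕1⊕0⊕0⊕0⊕0⊕1 = 1
p2 (pos 2,3,6,7,10,11,14,15): XOR of data positions = 1⊕1⊕0⊕1⊕0⊕1⊕1 = 1
p4 (pos 4,5,6,7,12,13,14,15): XOR of data positions = 1⊕1⊕0⊕1⊕0⊕1⊕1 = 1
p8 (pos 8,9,10,11,12,13,14,15): XOR of data positions = 0⊕1⊕0⊕1⊕0⊕1⊕1 = 0
Codeword: 111111000101011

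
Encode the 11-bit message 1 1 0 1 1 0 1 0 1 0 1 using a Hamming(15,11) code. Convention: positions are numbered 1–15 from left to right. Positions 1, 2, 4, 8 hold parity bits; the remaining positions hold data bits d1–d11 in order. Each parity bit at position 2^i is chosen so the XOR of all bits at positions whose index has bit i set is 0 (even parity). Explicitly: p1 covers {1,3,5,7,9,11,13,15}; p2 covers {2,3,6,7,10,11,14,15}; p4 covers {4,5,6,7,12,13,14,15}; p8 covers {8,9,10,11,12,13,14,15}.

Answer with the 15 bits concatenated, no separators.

Place data at non-parity positions: p1 p2 1 p4 1 0 1 p8 1 0 1 0 1 0 1
p1 (pos 1,3,5,7,9,11,13,15): XOR of data positions = 1⊕1⊕1⊕1⊕1⊕1⊕1 = 1
p2 (pos 2,3,6,7,10,11,14,15): XOR of data positions = 1⊕0⊕1⊕0⊕1⊕0⊕1 = 0
p4 (pos 4,5,6,7,12,13,14,15): XOR of data positions = 1⊕0⊕1⊕0⊕1⊕0⊕1 = 0
p8 (pos 8,9,10,11,12,13,14,15): XOR of data positions = 1⊕0⊕1⊕0⊕1⊕0⊕1 = 0
Codeword: 101010101010101

101010101010101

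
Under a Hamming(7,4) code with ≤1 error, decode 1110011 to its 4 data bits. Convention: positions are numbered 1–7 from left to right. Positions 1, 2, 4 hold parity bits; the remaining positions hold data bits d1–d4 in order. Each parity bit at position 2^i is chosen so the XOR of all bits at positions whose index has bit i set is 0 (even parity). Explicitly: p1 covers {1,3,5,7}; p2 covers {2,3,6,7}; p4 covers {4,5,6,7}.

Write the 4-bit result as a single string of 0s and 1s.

s1 (pos 1,3,5,7): 1⊕1⊕0⊕1 = 1
s2 (pos 2,3,6,7): 1⊕1⊕1⊕1 = 0
s4 (pos 4,5,6,7): 0⊕0⊕1⊕1 = 0
Syndrome s4…s1 = 001 → error at position 1.
Flip position 1: 1110011 → 0110011
Read data bits from positions 3,5,6,7: 1011

1011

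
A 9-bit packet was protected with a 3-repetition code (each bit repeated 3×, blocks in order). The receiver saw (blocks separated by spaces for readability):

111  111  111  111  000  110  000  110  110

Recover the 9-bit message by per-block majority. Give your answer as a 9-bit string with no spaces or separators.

Block 1 (111): 3 ones → 1
Block 2 (111): 3 ones → 1
Block 3 (111): 3 ones → 1
Block 4 (111): 3 ones → 1
Block 5 (000): 0 ones → 0
Block 6 (110): 2 ones → 1
Block 7 (000): 0 ones → 0
Block 8 (110): 2 ones → 1
Block 9 (110): 2 ones → 1

111101011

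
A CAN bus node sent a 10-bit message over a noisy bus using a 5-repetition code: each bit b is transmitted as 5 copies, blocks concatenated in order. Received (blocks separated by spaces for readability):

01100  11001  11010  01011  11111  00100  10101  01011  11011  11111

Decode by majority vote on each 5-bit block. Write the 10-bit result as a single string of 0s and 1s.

Block 1 (01100): 2 ones → 0
Block 2 (11001): 3 ones → 1
Block 3 (11010): 3 ones → 1
Block 4 (01011): 3 ones → 1
Block 5 (11111): 5 ones → 1
Block 6 (00100): 1 one → 0
Block 7 (10101): 3 ones → 1
Block 8 (01011): 3 ones → 1
Block 9 (11011): 4 ones → 1
Block 10 (11111): 5 ones → 1

0111101111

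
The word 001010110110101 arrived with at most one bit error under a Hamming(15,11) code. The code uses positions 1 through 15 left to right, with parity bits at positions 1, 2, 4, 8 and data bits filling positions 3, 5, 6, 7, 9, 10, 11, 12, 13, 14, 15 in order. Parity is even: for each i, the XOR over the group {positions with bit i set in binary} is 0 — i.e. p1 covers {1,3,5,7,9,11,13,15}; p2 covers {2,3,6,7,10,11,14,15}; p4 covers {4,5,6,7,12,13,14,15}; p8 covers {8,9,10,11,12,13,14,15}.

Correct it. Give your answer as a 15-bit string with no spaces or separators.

001010110010101

s1 (pos 1,3,5,7,9,11,13,15): 0⊕1⊕1⊕1⊕0⊕1⊕1⊕1 = 0
s2 (pos 2,3,6,7,10,11,14,15): 0⊕1⊕0⊕1⊕1⊕1⊕0⊕1 = 1
s4 (pos 4,5,6,7,12,13,14,15): 0⊕1⊕0⊕1⊕0⊕1⊕0⊕1 = 0
s8 (pos 8,9,10,11,12,13,14,15): 1⊕0⊕1⊕1⊕0⊕1⊕0⊕1 = 1
Syndrome s8…s1 = 1010 → error at position 10.
Flip position 10: 001010110110101 → 001010110010101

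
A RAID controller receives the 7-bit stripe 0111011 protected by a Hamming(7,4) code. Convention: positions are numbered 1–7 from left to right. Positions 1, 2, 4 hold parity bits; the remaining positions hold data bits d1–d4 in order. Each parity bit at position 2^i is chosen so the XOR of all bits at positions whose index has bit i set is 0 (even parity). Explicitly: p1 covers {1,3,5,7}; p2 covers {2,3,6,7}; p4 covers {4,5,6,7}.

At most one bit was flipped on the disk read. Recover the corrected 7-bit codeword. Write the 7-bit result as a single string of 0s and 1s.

0110011

s1 (pos 1,3,5,7): 0⊕1⊕0⊕1 = 0
s2 (pos 2,3,6,7): 1⊕1⊕1⊕1 = 0
s4 (pos 4,5,6,7): 1⊕0⊕1⊕1 = 1
Syndrome s4…s1 = 100 → error at position 4.
Flip position 4: 0111011 → 0110011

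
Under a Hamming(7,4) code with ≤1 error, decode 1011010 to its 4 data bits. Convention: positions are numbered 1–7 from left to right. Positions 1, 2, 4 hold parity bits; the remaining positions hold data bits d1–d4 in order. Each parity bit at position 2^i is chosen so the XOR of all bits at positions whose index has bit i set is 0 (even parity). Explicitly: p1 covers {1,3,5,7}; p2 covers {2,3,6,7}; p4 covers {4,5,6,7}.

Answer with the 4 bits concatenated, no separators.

s1 (pos 1,3,5,7): 1⊕1⊕0⊕0 = 0
s2 (pos 2,3,6,7): 0⊕1⊕1⊕0 = 0
s4 (pos 4,5,6,7): 1⊕0⊕1⊕0 = 0
Syndrome s4…s1 = 000 → no error.
Read data bits from positions 3,5,6,7: 1010

1010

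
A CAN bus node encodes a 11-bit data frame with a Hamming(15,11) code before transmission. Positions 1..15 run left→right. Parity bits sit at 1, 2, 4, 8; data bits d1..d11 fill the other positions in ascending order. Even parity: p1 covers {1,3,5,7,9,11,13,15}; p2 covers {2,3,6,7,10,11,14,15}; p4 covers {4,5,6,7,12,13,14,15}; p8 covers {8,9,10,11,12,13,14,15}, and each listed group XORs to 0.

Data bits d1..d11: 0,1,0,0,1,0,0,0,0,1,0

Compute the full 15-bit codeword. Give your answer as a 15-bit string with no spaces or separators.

Place data at non-parity positions: p1 p2 0 p4 1 0 0 p8 1 0 0 0 0 1 0
p1 (pos 1,3,5,7,9,11,13,15): XOR of data positions = 0⊕1⊕0⊕1⊕0⊕0⊕0 = 0
p2 (pos 2,3,6,7,10,11,14,15): XOR of data positions = 0⊕0⊕0⊕0⊕0⊕1⊕0 = 1
p4 (pos 4,5,6,7,12,13,14,15): XOR of data positions = 1⊕0⊕0⊕0⊕0⊕1⊕0 = 0
p8 (pos 8,9,10,11,12,13,14,15): XOR of data positions = 1⊕0⊕0⊕0⊕0⊕1⊕0 = 0
Codeword: 010010001000010

010010001000010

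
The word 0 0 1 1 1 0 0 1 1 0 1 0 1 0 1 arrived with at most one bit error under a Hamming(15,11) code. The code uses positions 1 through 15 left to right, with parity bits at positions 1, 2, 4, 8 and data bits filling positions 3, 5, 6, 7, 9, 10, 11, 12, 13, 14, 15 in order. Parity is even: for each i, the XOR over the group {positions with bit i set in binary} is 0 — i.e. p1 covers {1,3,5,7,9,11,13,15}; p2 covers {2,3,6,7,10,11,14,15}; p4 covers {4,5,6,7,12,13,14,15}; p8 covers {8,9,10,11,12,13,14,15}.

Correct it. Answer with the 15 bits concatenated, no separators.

001110011110101

s1 (pos 1,3,5,7,9,11,13,15): 0⊕1⊕1⊕0⊕1⊕1⊕1⊕1 = 0
s2 (pos 2,3,6,7,10,11,14,15): 0⊕1⊕0⊕0⊕0⊕1⊕0⊕1 = 1
s4 (pos 4,5,6,7,12,13,14,15): 1⊕1⊕0⊕0⊕0⊕1⊕0⊕1 = 0
s8 (pos 8,9,10,11,12,13,14,15): 1⊕1⊕0⊕1⊕0⊕1⊕0⊕1 = 1
Syndrome s8…s1 = 1010 → error at position 10.
Flip position 10: 001110011010101 → 001110011110101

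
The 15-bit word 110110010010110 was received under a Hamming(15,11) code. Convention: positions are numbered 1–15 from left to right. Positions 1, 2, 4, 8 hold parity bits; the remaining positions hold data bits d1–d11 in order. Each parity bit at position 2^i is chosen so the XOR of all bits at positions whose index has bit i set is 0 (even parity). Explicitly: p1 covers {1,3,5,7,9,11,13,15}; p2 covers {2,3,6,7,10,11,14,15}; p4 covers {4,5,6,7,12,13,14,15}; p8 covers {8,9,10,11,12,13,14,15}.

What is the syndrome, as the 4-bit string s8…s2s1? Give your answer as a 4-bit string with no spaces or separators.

s1 (pos 1,3,5,7,9,11,13,15): 1⊕0⊕1⊕0⊕0⊕1⊕1⊕0 = 0
s2 (pos 2,3,6,7,10,11,14,15): 1⊕0⊕0⊕0⊕0⊕1⊕1⊕0 = 1
s4 (pos 4,5,6,7,12,13,14,15): 1⊕1⊕0⊕0⊕0⊕1⊕1⊕0 = 0
s8 (pos 8,9,10,11,12,13,14,15): 1⊕0⊕0⊕1⊕0⊕1⊕1⊕0 = 0
Syndrome s8…s1 = 0010 → error at position 2.

0010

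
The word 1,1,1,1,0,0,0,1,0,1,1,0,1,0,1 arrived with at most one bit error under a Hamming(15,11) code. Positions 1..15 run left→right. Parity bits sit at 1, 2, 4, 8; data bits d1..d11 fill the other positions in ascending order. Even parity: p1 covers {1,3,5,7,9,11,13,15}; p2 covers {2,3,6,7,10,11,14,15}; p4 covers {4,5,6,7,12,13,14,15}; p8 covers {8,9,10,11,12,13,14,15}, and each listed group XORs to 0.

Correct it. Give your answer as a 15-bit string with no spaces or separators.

s1 (pos 1,3,5,7,9,11,13,15): 1⊕1⊕0⊕0⊕0⊕1⊕1⊕1 = 1
s2 (pos 2,3,6,7,10,11,14,15): 1⊕1⊕0⊕0⊕1⊕1⊕0⊕1 = 1
s4 (pos 4,5,6,7,12,13,14,15): 1⊕0⊕0⊕0⊕0⊕1⊕0⊕1 = 1
s8 (pos 8,9,10,11,12,13,14,15): 1⊕0⊕1⊕1⊕0⊕1⊕0⊕1 = 1
Syndrome s8…s1 = 1111 → error at position 15.
Flip position 15: 111100010110101 → 111100010110100

111100010110100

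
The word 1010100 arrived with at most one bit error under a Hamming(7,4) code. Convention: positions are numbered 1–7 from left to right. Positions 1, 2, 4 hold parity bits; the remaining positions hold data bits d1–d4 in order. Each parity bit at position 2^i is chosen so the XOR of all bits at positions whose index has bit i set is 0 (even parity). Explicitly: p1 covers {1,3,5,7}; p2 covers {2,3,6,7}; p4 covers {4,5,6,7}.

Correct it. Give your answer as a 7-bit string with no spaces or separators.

1010101

s1 (pos 1,3,5,7): 1⊕1⊕1⊕0 = 1
s2 (pos 2,3,6,7): 0⊕1⊕0⊕0 = 1
s4 (pos 4,5,6,7): 0⊕1⊕0⊕0 = 1
Syndrome s4…s1 = 111 → error at position 7.
Flip position 7: 1010100 → 1010101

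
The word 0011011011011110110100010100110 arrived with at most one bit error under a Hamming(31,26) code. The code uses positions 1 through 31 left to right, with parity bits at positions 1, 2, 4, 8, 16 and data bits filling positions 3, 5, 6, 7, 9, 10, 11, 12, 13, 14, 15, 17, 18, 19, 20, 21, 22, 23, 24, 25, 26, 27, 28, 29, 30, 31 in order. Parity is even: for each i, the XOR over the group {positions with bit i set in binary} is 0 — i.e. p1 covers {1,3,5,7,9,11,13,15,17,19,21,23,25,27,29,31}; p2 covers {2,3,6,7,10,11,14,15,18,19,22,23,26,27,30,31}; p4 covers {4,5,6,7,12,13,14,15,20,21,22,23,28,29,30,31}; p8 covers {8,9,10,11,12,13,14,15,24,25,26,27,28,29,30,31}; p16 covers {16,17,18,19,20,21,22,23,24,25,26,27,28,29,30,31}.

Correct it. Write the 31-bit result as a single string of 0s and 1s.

0011011011011110111100010100110

s1 (pos 1,3,5,7,9,11,13,15,17,19,21,23,25,27,29,31): 0⊕1⊕0⊕1⊕1⊕0⊕1⊕1⊕1⊕0⊕0⊕0⊕0⊕0⊕1⊕0 = 1
s2 (pos 2,3,6,7,10,11,14,15,18,19,22,23,26,27,30,31): 0⊕1⊕1⊕1⊕1⊕0⊕1⊕1⊕1⊕0⊕0⊕0⊕1⊕0⊕1⊕0 = 1
s4 (pos 4,5,6,7,12,13,14,15,20,21,22,23,28,29,30,31): 1⊕0⊕1⊕1⊕1⊕1⊕1⊕1⊕1⊕0⊕0⊕0⊕0⊕1⊕1⊕0 = 0
s8 (pos 8,9,10,11,12,13,14,15,24,25,26,27,28,29,30,31): 0⊕1⊕1⊕0⊕1⊕1⊕1⊕1⊕1⊕0⊕1⊕0⊕0⊕1⊕1⊕0 = 0
s16 (pos 16,17,18,19,20,21,22,23,24,25,26,27,28,29,30,31): 0⊕1⊕1⊕0⊕1⊕0⊕0⊕0⊕1⊕0⊕1⊕0⊕0⊕1⊕1⊕0 = 1
Syndrome s16…s1 = 10011 → error at position 19.
Flip position 19: 0011011011011110110100010100110 → 0011011011011110111100010100110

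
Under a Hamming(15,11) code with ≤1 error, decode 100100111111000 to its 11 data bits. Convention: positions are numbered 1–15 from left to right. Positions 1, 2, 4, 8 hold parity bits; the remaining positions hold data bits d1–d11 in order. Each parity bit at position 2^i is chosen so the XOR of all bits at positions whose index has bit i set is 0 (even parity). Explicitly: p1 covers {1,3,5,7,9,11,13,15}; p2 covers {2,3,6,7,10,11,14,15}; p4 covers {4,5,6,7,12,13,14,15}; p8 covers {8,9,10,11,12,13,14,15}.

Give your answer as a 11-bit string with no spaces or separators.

00011111010

s1 (pos 1,3,5,7,9,11,13,15): 1⊕0⊕0⊕1⊕1⊕1⊕0⊕0 = 0
s2 (pos 2,3,6,7,10,11,14,15): 0⊕0⊕0⊕1⊕1⊕1⊕0⊕0 = 1
s4 (pos 4,5,6,7,12,13,14,15): 1⊕0⊕0⊕1⊕1⊕0⊕0⊕0 = 1
s8 (pos 8,9,10,11,12,13,14,15): 1⊕1⊕1⊕1⊕1⊕0⊕0⊕0 = 1
Syndrome s8…s1 = 1110 → error at position 14.
Flip position 14: 100100111111000 → 100100111111010
Read data bits from positions 3,5,6,7,9,10,11,12,13,14,15: 00011111010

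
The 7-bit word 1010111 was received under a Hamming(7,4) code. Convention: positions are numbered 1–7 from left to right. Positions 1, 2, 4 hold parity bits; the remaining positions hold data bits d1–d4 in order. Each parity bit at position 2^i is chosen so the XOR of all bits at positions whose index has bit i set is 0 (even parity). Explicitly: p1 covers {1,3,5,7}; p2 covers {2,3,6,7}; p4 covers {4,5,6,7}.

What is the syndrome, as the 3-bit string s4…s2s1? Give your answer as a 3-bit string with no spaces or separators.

s1 (pos 1,3,5,7): 1⊕1⊕1⊕1 = 0
s2 (pos 2,3,6,7): 0⊕1⊕1⊕1 = 1
s4 (pos 4,5,6,7): 0⊕1⊕1⊕1 = 1
Syndrome s4…s1 = 110 → error at position 6.

110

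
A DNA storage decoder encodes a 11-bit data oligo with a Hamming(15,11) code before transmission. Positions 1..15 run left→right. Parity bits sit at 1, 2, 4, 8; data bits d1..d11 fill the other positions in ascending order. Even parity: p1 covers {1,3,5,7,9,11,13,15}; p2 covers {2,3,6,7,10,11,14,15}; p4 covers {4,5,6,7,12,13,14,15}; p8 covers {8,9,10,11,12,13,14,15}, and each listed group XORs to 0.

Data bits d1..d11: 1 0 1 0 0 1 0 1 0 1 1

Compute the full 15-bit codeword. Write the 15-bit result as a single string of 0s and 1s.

Place data at non-parity positions: p1 p2 1 p4 0 1 0 p8 0 1 0 1 0 1 1
p1 (pos 1,3,5,7,9,11,13,15): XOR of data positions = 1⊕0⊕0⊕0⊕0⊕0⊕1 = 0
p2 (pos 2,3,6,7,10,11,14,15): XOR of data positions = 1⊕1⊕0⊕1⊕0⊕1⊕1 = 1
p4 (pos 4,5,6,7,12,13,14,15): XOR of data positions = 0⊕1⊕0⊕1⊕0⊕1⊕1 = 0
p8 (pos 8,9,10,11,12,13,14,15): XOR of data positions = 0⊕1⊕0⊕1⊕0⊕1⊕1 = 0
Codeword: 011001000101011

011001000101011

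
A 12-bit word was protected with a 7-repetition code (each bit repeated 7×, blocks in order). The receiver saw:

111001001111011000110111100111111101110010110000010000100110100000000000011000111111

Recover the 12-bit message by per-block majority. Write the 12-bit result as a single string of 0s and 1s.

110111000001

Block 1 (1110010): 4 ones → 1
Block 2 (0111101): 5 ones → 1
Block 3 (1000110): 3 ones → 0
Block 4 (1111001): 5 ones → 1
Block 5 (1111110): 6 ones → 1
Block 6 (1110010): 4 ones → 1
Block 7 (1100000): 2 ones → 0
Block 8 (1000010): 2 ones → 0
Block 9 (0110100): 3 ones → 0
Block 10 (0000000): 0 ones → 0
Block 11 (0001100): 2 ones → 0
Block 12 (0111111): 6 ones → 1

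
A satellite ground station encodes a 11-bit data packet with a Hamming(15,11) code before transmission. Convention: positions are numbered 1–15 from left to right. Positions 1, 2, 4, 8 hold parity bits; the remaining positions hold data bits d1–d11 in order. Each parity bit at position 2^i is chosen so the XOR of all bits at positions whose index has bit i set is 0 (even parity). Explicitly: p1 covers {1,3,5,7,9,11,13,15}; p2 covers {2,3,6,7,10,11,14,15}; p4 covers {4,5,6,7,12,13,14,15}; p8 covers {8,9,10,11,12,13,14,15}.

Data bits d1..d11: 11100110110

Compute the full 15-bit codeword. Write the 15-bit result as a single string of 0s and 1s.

011011000110110

Place data at non-parity positions: p1 p2 1 p4 1 1 0 p8 0 1 1 0 1 1 0
p1 (pos 1,3,5,7,9,11,13,15): XOR of data positions = 1⊕1⊕0⊕0⊕1⊕1⊕0 = 0
p2 (pos 2,3,6,7,10,11,14,15): XOR of data positions = 1⊕1⊕0⊕1⊕1⊕1⊕0 = 1
p4 (pos 4,5,6,7,12,13,14,15): XOR of data positions = 1⊕1⊕0⊕0⊕1⊕1⊕0 = 0
p8 (pos 8,9,10,11,12,13,14,15): XOR of data positions = 0⊕1⊕1⊕0⊕1⊕1⊕0 = 0
Codeword: 011011000110110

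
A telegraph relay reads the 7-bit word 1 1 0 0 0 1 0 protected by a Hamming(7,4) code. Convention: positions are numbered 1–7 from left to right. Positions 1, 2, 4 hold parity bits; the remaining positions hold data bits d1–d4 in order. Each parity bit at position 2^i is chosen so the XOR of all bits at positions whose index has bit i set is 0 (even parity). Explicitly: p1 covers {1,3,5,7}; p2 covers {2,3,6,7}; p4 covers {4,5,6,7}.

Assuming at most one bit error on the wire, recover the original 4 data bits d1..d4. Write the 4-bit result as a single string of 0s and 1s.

s1 (pos 1,3,5,7): 1⊕0⊕0⊕0 = 1
s2 (pos 2,3,6,7): 1⊕0⊕1⊕0 = 0
s4 (pos 4,5,6,7): 0⊕0⊕1⊕0 = 1
Syndrome s4…s1 = 101 → error at position 5.
Flip position 5: 1100010 → 1100110
Read data bits from positions 3,5,6,7: 0110

0110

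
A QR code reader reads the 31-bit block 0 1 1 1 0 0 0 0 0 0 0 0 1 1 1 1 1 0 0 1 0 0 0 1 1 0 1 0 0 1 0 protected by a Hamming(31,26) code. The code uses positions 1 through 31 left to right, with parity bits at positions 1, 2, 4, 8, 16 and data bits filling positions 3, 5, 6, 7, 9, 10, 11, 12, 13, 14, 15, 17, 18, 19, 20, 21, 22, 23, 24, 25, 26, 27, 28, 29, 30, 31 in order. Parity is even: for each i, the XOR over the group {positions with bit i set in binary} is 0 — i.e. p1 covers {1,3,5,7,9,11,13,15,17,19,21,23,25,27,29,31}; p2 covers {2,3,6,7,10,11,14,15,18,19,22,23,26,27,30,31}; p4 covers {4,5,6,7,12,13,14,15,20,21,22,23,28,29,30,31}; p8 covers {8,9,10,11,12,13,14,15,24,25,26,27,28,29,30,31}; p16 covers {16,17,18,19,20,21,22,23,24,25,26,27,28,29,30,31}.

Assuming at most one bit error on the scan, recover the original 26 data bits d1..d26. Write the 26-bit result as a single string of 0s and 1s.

s1 (pos 1,3,5,7,9,11,13,15,17,19,21,23,25,27,29,31): 0⊕1⊕0⊕0⊕0⊕0⊕1⊕1⊕1⊕0⊕0⊕0⊕1⊕1⊕0⊕0 = 0
s2 (pos 2,3,6,7,10,11,14,15,18,19,22,23,26,27,30,31): 1⊕1⊕0⊕0⊕0⊕0⊕1⊕1⊕0⊕0⊕0⊕0⊕0⊕1⊕1⊕0 = 0
s4 (pos 4,5,6,7,12,13,14,15,20,21,22,23,28,29,30,31): 1⊕0⊕0⊕0⊕0⊕1⊕1⊕1⊕1⊕0⊕0⊕0⊕0⊕0⊕1⊕0 = 0
s8 (pos 8,9,10,11,12,13,14,15,24,25,26,27,28,29,30,31): 0⊕0⊕0⊕0⊕0⊕1⊕1⊕1⊕1⊕1⊕0⊕1⊕0⊕0⊕1⊕0 = 1
s16 (pos 16,17,18,19,20,21,22,23,24,25,26,27,28,29,30,31): 1⊕1⊕0⊕0⊕1⊕0⊕0⊕0⊕1⊕1⊕0⊕1⊕0⊕0⊕1⊕0 = 1
Syndrome s16…s1 = 11000 → error at position 24.
Flip position 24: 0111000000001111100100011010010 → 0111000000001111100100001010010
Read data bits from positions 3,5,6,7,9,10,11,12,13,14,15,17,18,19,20,21,22,23,24,25,26,27,28,29,30,31: 10000000111100100001010010

10000000111100100001010010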